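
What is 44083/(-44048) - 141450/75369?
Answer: -3184360409/1106617904 ≈ -2.8776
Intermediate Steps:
44083/(-44048) - 141450/75369 = 44083*(-1/44048) - 141450*1/75369 = -44083/44048 - 47150/25123 = -3184360409/1106617904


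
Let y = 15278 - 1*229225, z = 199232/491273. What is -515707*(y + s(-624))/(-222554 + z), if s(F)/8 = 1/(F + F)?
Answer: -8455839579936158063/17056193233560 ≈ -4.9576e+5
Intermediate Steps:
z = 199232/491273 (z = 199232*(1/491273) = 199232/491273 ≈ 0.40554)
y = -213947 (y = 15278 - 229225 = -213947)
s(F) = 4/F (s(F) = 8/(F + F) = 8/((2*F)) = 8*(1/(2*F)) = 4/F)
-515707*(y + s(-624))/(-222554 + z) = -515707*(-213947 + 4/(-624))/(-222554 + 199232/491273) = -515707/((-109334572010/(491273*(-213947 + 4*(-1/624))))) = -515707/((-109334572010/(491273*(-213947 - 1/156)))) = -515707/((-109334572010/(491273*(-33375733/156)))) = -515707/((-109334572010/491273*(-156/33375733))) = -515707/17056193233560/16396596478109 = -515707*16396596478109/17056193233560 = -8455839579936158063/17056193233560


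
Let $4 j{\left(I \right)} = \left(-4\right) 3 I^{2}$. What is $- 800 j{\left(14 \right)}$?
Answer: $470400$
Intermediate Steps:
$j{\left(I \right)} = - 3 I^{2}$ ($j{\left(I \right)} = \frac{\left(-4\right) 3 I^{2}}{4} = \frac{\left(-12\right) I^{2}}{4} = - 3 I^{2}$)
$- 800 j{\left(14 \right)} = - 800 \left(- 3 \cdot 14^{2}\right) = - 800 \left(\left(-3\right) 196\right) = \left(-800\right) \left(-588\right) = 470400$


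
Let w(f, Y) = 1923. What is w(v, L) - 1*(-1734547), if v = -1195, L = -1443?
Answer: 1736470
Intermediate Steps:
w(v, L) - 1*(-1734547) = 1923 - 1*(-1734547) = 1923 + 1734547 = 1736470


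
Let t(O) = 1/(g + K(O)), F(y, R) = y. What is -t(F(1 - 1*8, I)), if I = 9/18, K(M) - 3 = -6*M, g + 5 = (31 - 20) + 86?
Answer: -1/137 ≈ -0.0072993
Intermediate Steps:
g = 92 (g = -5 + ((31 - 20) + 86) = -5 + (11 + 86) = -5 + 97 = 92)
K(M) = 3 - 6*M
I = ½ (I = 9*(1/18) = ½ ≈ 0.50000)
t(O) = 1/(95 - 6*O) (t(O) = 1/(92 + (3 - 6*O)) = 1/(95 - 6*O))
-t(F(1 - 1*8, I)) = -(-1)/(-95 + 6*(1 - 1*8)) = -(-1)/(-95 + 6*(1 - 8)) = -(-1)/(-95 + 6*(-7)) = -(-1)/(-95 - 42) = -(-1)/(-137) = -(-1)*(-1)/137 = -1*1/137 = -1/137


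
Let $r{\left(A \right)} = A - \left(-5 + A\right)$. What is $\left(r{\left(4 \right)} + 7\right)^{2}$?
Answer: $144$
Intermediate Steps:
$r{\left(A \right)} = 5$
$\left(r{\left(4 \right)} + 7\right)^{2} = \left(5 + 7\right)^{2} = 12^{2} = 144$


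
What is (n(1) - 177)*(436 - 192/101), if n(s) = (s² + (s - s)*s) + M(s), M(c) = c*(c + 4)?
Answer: -7497324/101 ≈ -74231.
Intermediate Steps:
M(c) = c*(4 + c)
n(s) = s² + s*(4 + s) (n(s) = (s² + (s - s)*s) + s*(4 + s) = (s² + 0*s) + s*(4 + s) = (s² + 0) + s*(4 + s) = s² + s*(4 + s))
(n(1) - 177)*(436 - 192/101) = (2*1*(2 + 1) - 177)*(436 - 192/101) = (2*1*3 - 177)*(436 - 192*1/101) = (6 - 177)*(436 - 192/101) = -171*43844/101 = -7497324/101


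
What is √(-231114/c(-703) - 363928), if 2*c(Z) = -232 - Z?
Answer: 2*I*√2248662801/157 ≈ 604.08*I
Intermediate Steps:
c(Z) = -116 - Z/2 (c(Z) = (-232 - Z)/2 = -116 - Z/2)
√(-231114/c(-703) - 363928) = √(-231114/(-116 - ½*(-703)) - 363928) = √(-231114/(-116 + 703/2) - 363928) = √(-231114/471/2 - 363928) = √(-231114*2/471 - 363928) = √(-154076/157 - 363928) = √(-57290772/157) = 2*I*√2248662801/157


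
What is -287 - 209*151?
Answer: -31846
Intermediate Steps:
-287 - 209*151 = -287 - 31559 = -31846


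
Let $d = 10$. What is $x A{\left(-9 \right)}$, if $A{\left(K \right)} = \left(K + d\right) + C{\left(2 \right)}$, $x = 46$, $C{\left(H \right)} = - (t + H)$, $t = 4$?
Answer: $-230$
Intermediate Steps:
$C{\left(H \right)} = -4 - H$ ($C{\left(H \right)} = - (4 + H) = -4 - H$)
$A{\left(K \right)} = 4 + K$ ($A{\left(K \right)} = \left(K + 10\right) - 6 = \left(10 + K\right) - 6 = 4 + K$)
$x A{\left(-9 \right)} = 46 \left(4 - 9\right) = 46 \left(-5\right) = -230$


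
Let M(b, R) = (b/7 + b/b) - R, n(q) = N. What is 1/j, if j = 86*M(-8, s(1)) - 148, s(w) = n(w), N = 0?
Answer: -7/1122 ≈ -0.0062389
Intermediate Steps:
n(q) = 0
s(w) = 0
M(b, R) = 1 - R + b/7 (M(b, R) = (b*(⅐) + 1) - R = (b/7 + 1) - R = (1 + b/7) - R = 1 - R + b/7)
j = -1122/7 (j = 86*(1 - 1*0 + (⅐)*(-8)) - 148 = 86*(1 + 0 - 8/7) - 148 = 86*(-⅐) - 148 = -86/7 - 148 = -1122/7 ≈ -160.29)
1/j = 1/(-1122/7) = -7/1122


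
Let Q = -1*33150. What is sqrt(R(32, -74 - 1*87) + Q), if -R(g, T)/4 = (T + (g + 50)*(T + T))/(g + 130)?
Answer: 2*I*sqrt(658005)/9 ≈ 180.26*I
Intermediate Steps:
R(g, T) = -4*(T + 2*T*(50 + g))/(130 + g) (R(g, T) = -4*(T + (g + 50)*(T + T))/(g + 130) = -4*(T + (50 + g)*(2*T))/(130 + g) = -4*(T + 2*T*(50 + g))/(130 + g))
Q = -33150
sqrt(R(32, -74 - 1*87) + Q) = sqrt(-4*(-74 - 1*87)*(101 + 2*32)/(130 + 32) - 33150) = sqrt(-4*(-74 - 87)*(101 + 64)/162 - 33150) = sqrt(-4*(-161)*1/162*165 - 33150) = sqrt(17710/27 - 33150) = sqrt(-877340/27) = 2*I*sqrt(658005)/9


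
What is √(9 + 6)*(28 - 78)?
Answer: -50*√15 ≈ -193.65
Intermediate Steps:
√(9 + 6)*(28 - 78) = √15*(-50) = -50*√15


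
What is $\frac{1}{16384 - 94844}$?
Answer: $- \frac{1}{78460} \approx -1.2745 \cdot 10^{-5}$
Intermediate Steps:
$\frac{1}{16384 - 94844} = \frac{1}{-78460} = - \frac{1}{78460}$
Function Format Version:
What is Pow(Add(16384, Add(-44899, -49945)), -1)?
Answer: Rational(-1, 78460) ≈ -1.2745e-5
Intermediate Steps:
Pow(Add(16384, Add(-44899, -49945)), -1) = Pow(Add(16384, -94844), -1) = Pow(-78460, -1) = Rational(-1, 78460)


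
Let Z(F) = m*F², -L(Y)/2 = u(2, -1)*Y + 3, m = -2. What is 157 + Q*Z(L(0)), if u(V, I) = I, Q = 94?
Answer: -6611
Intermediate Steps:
L(Y) = -6 + 2*Y (L(Y) = -2*(-Y + 3) = -2*(3 - Y) = -6 + 2*Y)
Z(F) = -2*F²
157 + Q*Z(L(0)) = 157 + 94*(-2*(-6 + 2*0)²) = 157 + 94*(-2*(-6 + 0)²) = 157 + 94*(-2*(-6)²) = 157 + 94*(-2*36) = 157 + 94*(-72) = 157 - 6768 = -6611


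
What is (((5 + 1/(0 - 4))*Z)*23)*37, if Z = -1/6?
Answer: -16169/24 ≈ -673.71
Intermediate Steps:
Z = -⅙ (Z = -1*⅙ = -⅙ ≈ -0.16667)
(((5 + 1/(0 - 4))*Z)*23)*37 = (((5 + 1/(0 - 4))*(-⅙))*23)*37 = (((5 + 1/(-4))*(-⅙))*23)*37 = (((5 - ¼)*(-⅙))*23)*37 = (((19/4)*(-⅙))*23)*37 = -19/24*23*37 = -437/24*37 = -16169/24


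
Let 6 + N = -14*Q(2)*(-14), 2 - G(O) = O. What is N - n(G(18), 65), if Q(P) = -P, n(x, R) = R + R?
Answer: -528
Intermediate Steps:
G(O) = 2 - O
n(x, R) = 2*R
N = -398 (N = -6 - (-14)*2*(-14) = -6 - 14*(-2)*(-14) = -6 + 28*(-14) = -6 - 392 = -398)
N - n(G(18), 65) = -398 - 2*65 = -398 - 1*130 = -398 - 130 = -528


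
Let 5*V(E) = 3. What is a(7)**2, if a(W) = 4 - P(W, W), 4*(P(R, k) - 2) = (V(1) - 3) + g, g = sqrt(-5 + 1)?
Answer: 651/100 - 13*I/5 ≈ 6.51 - 2.6*I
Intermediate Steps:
g = 2*I (g = sqrt(-4) = 2*I ≈ 2.0*I)
V(E) = 3/5 (V(E) = (1/5)*3 = 3/5)
P(R, k) = 7/5 + I/2 (P(R, k) = 2 + ((3/5 - 3) + 2*I)/4 = 2 + (-12/5 + 2*I)/4 = 2 + (-3/5 + I/2) = 7/5 + I/2)
a(W) = 13/5 - I/2 (a(W) = 4 - (7/5 + I/2) = 4 + (-7/5 - I/2) = 13/5 - I/2)
a(7)**2 = (13/5 - I/2)**2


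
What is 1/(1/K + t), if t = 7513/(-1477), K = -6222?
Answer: -9189894/46747363 ≈ -0.19659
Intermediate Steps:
t = -7513/1477 (t = 7513*(-1/1477) = -7513/1477 ≈ -5.0867)
1/(1/K + t) = 1/(1/(-6222) - 7513/1477) = 1/(-1/6222 - 7513/1477) = 1/(-46747363/9189894) = -9189894/46747363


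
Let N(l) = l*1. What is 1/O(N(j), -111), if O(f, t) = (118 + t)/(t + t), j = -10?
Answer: -222/7 ≈ -31.714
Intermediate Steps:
N(l) = l
O(f, t) = (118 + t)/(2*t) (O(f, t) = (118 + t)/((2*t)) = (118 + t)*(1/(2*t)) = (118 + t)/(2*t))
1/O(N(j), -111) = 1/((1/2)*(118 - 111)/(-111)) = 1/((1/2)*(-1/111)*7) = 1/(-7/222) = -222/7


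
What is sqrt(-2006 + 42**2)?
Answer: 11*I*sqrt(2) ≈ 15.556*I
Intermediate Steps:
sqrt(-2006 + 42**2) = sqrt(-2006 + 1764) = sqrt(-242) = 11*I*sqrt(2)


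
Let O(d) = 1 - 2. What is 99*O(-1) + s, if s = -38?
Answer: -137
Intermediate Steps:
O(d) = -1
99*O(-1) + s = 99*(-1) - 38 = -99 - 38 = -137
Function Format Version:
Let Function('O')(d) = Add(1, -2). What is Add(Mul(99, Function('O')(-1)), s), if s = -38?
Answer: -137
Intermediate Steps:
Function('O')(d) = -1
Add(Mul(99, Function('O')(-1)), s) = Add(Mul(99, -1), -38) = Add(-99, -38) = -137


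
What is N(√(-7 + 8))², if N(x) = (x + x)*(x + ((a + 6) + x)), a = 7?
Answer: 900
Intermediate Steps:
N(x) = 2*x*(13 + 2*x) (N(x) = (x + x)*(x + ((7 + 6) + x)) = (2*x)*(x + (13 + x)) = (2*x)*(13 + 2*x) = 2*x*(13 + 2*x))
N(√(-7 + 8))² = (2*√(-7 + 8)*(13 + 2*√(-7 + 8)))² = (2*√1*(13 + 2*√1))² = (2*1*(13 + 2*1))² = (2*1*(13 + 2))² = (2*1*15)² = 30² = 900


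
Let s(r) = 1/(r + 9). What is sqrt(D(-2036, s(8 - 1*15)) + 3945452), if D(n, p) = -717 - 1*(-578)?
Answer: sqrt(3945313) ≈ 1986.3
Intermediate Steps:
s(r) = 1/(9 + r)
D(n, p) = -139 (D(n, p) = -717 + 578 = -139)
sqrt(D(-2036, s(8 - 1*15)) + 3945452) = sqrt(-139 + 3945452) = sqrt(3945313)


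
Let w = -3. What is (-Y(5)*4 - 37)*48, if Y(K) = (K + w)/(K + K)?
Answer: -9072/5 ≈ -1814.4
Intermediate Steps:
Y(K) = (-3 + K)/(2*K) (Y(K) = (K - 3)/(K + K) = (-3 + K)/((2*K)) = (-3 + K)*(1/(2*K)) = (-3 + K)/(2*K))
(-Y(5)*4 - 37)*48 = (-(-3 + 5)/(2*5)*4 - 37)*48 = (-2/(2*5)*4 - 37)*48 = (-1*1/5*4 - 37)*48 = (-1/5*4 - 37)*48 = (-4/5 - 37)*48 = -189/5*48 = -9072/5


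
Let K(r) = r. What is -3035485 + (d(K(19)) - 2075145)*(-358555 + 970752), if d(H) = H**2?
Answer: -1270179575933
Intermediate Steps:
-3035485 + (d(K(19)) - 2075145)*(-358555 + 970752) = -3035485 + (19**2 - 2075145)*(-358555 + 970752) = -3035485 + (361 - 2075145)*612197 = -3035485 - 2074784*612197 = -3035485 - 1270176540448 = -1270179575933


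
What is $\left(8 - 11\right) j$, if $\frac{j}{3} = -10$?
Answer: $90$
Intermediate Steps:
$j = -30$ ($j = 3 \left(-10\right) = -30$)
$\left(8 - 11\right) j = \left(8 - 11\right) \left(-30\right) = \left(-3\right) \left(-30\right) = 90$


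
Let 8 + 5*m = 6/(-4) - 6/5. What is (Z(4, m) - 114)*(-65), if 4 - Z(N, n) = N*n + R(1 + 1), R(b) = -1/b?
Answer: 65611/10 ≈ 6561.1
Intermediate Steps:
m = -107/50 (m = -8/5 + (6/(-4) - 6/5)/5 = -8/5 + (6*(-¼) - 6*⅕)/5 = -8/5 + (-3/2 - 6/5)/5 = -8/5 + (⅕)*(-27/10) = -8/5 - 27/50 = -107/50 ≈ -2.1400)
Z(N, n) = 9/2 - N*n (Z(N, n) = 4 - (N*n - 1/(1 + 1)) = 4 - (N*n - 1/2) = 4 - (N*n - 1*½) = 4 - (N*n - ½) = 4 - (-½ + N*n) = 4 + (½ - N*n) = 9/2 - N*n)
(Z(4, m) - 114)*(-65) = ((9/2 - 1*4*(-107/50)) - 114)*(-65) = ((9/2 + 214/25) - 114)*(-65) = (653/50 - 114)*(-65) = -5047/50*(-65) = 65611/10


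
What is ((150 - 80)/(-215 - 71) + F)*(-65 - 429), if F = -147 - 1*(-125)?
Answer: 120878/11 ≈ 10989.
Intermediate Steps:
F = -22 (F = -147 + 125 = -22)
((150 - 80)/(-215 - 71) + F)*(-65 - 429) = ((150 - 80)/(-215 - 71) - 22)*(-65 - 429) = (70/(-286) - 22)*(-494) = (70*(-1/286) - 22)*(-494) = (-35/143 - 22)*(-494) = -3181/143*(-494) = 120878/11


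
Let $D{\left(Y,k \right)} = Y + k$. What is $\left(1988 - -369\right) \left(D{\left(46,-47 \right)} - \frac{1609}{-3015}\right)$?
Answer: $- \frac{3313942}{3015} \approx -1099.2$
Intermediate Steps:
$\left(1988 - -369\right) \left(D{\left(46,-47 \right)} - \frac{1609}{-3015}\right) = \left(1988 - -369\right) \left(\left(46 - 47\right) - \frac{1609}{-3015}\right) = \left(1988 + 369\right) \left(-1 - - \frac{1609}{3015}\right) = 2357 \left(-1 + \frac{1609}{3015}\right) = 2357 \left(- \frac{1406}{3015}\right) = - \frac{3313942}{3015}$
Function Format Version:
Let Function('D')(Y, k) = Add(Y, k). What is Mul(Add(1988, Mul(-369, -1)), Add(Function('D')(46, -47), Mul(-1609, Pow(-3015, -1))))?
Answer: Rational(-3313942, 3015) ≈ -1099.2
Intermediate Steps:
Mul(Add(1988, Mul(-369, -1)), Add(Function('D')(46, -47), Mul(-1609, Pow(-3015, -1)))) = Mul(Add(1988, Mul(-369, -1)), Add(Add(46, -47), Mul(-1609, Pow(-3015, -1)))) = Mul(Add(1988, 369), Add(-1, Mul(-1609, Rational(-1, 3015)))) = Mul(2357, Add(-1, Rational(1609, 3015))) = Mul(2357, Rational(-1406, 3015)) = Rational(-3313942, 3015)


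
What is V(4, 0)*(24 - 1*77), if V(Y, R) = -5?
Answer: 265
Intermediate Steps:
V(4, 0)*(24 - 1*77) = -5*(24 - 1*77) = -5*(24 - 77) = -5*(-53) = 265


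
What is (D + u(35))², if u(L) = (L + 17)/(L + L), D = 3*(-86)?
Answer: 81072016/1225 ≈ 66181.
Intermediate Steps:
D = -258
u(L) = (17 + L)/(2*L) (u(L) = (17 + L)/((2*L)) = (17 + L)*(1/(2*L)) = (17 + L)/(2*L))
(D + u(35))² = (-258 + (½)*(17 + 35)/35)² = (-258 + (½)*(1/35)*52)² = (-258 + 26/35)² = (-9004/35)² = 81072016/1225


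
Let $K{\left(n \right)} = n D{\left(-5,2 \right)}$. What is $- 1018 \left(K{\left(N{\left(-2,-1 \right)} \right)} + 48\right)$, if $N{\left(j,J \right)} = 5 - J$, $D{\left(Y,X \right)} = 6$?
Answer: $-85512$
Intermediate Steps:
$K{\left(n \right)} = 6 n$ ($K{\left(n \right)} = n 6 = 6 n$)
$- 1018 \left(K{\left(N{\left(-2,-1 \right)} \right)} + 48\right) = - 1018 \left(6 \left(5 - -1\right) + 48\right) = - 1018 \left(6 \left(5 + 1\right) + 48\right) = - 1018 \left(6 \cdot 6 + 48\right) = - 1018 \left(36 + 48\right) = \left(-1018\right) 84 = -85512$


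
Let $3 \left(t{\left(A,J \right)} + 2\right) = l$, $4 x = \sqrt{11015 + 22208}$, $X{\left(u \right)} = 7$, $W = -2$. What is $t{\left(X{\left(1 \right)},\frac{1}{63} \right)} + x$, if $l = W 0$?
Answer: $-2 + \frac{\sqrt{33223}}{4} \approx 43.568$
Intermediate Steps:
$l = 0$ ($l = \left(-2\right) 0 = 0$)
$x = \frac{\sqrt{33223}}{4}$ ($x = \frac{\sqrt{11015 + 22208}}{4} = \frac{\sqrt{33223}}{4} \approx 45.568$)
$t{\left(A,J \right)} = -2$ ($t{\left(A,J \right)} = -2 + \frac{1}{3} \cdot 0 = -2 + 0 = -2$)
$t{\left(X{\left(1 \right)},\frac{1}{63} \right)} + x = -2 + \frac{\sqrt{33223}}{4}$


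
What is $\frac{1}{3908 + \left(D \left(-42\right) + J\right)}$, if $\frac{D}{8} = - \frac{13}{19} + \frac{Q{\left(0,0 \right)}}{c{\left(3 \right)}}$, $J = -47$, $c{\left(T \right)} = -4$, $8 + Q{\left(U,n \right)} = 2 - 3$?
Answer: $\frac{19}{63363} \approx 0.00029986$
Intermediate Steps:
$Q{\left(U,n \right)} = -9$ ($Q{\left(U,n \right)} = -8 + \left(2 - 3\right) = -8 - 1 = -9$)
$D = \frac{238}{19}$ ($D = 8 \left(- \frac{13}{19} - \frac{9}{-4}\right) = 8 \left(\left(-13\right) \frac{1}{19} - - \frac{9}{4}\right) = 8 \left(- \frac{13}{19} + \frac{9}{4}\right) = 8 \cdot \frac{119}{76} = \frac{238}{19} \approx 12.526$)
$\frac{1}{3908 + \left(D \left(-42\right) + J\right)} = \frac{1}{3908 + \left(\frac{238}{19} \left(-42\right) - 47\right)} = \frac{1}{3908 - \frac{10889}{19}} = \frac{1}{\frac{63363}{19}} = \frac{19}{63363}$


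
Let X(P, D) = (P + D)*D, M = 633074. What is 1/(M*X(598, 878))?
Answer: 1/820418322672 ≈ 1.2189e-12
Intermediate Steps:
X(P, D) = D*(D + P) (X(P, D) = (D + P)*D = D*(D + P))
1/(M*X(598, 878)) = 1/(633074*((878*(878 + 598)))) = 1/(633074*((878*1476))) = (1/633074)/1295928 = (1/633074)*(1/1295928) = 1/820418322672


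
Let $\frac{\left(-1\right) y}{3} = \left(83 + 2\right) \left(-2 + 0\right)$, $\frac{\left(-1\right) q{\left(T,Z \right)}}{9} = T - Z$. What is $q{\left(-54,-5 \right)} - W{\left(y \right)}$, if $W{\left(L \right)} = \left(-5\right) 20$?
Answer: $541$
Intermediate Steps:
$q{\left(T,Z \right)} = - 9 T + 9 Z$ ($q{\left(T,Z \right)} = - 9 \left(T - Z\right) = - 9 T + 9 Z$)
$y = 510$ ($y = - 3 \left(83 + 2\right) \left(-2 + 0\right) = - 3 \cdot 85 \left(-2\right) = \left(-3\right) \left(-170\right) = 510$)
$W{\left(L \right)} = -100$
$q{\left(-54,-5 \right)} - W{\left(y \right)} = \left(\left(-9\right) \left(-54\right) + 9 \left(-5\right)\right) - -100 = \left(486 - 45\right) + 100 = 441 + 100 = 541$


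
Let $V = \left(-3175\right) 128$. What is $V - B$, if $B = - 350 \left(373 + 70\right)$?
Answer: $-251350$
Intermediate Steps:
$B = -155050$ ($B = \left(-350\right) 443 = -155050$)
$V = -406400$
$V - B = -406400 - -155050 = -406400 + 155050 = -251350$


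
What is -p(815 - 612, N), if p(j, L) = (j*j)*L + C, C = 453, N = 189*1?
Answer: -7788954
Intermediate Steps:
N = 189
p(j, L) = 453 + L*j**2 (p(j, L) = (j*j)*L + 453 = j**2*L + 453 = L*j**2 + 453 = 453 + L*j**2)
-p(815 - 612, N) = -(453 + 189*(815 - 612)**2) = -(453 + 189*203**2) = -(453 + 189*41209) = -(453 + 7788501) = -1*7788954 = -7788954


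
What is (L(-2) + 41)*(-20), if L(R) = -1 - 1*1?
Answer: -780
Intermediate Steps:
L(R) = -2 (L(R) = -1 - 1 = -2)
(L(-2) + 41)*(-20) = (-2 + 41)*(-20) = 39*(-20) = -780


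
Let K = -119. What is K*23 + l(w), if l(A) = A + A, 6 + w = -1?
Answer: -2751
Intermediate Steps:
w = -7 (w = -6 - 1 = -7)
l(A) = 2*A
K*23 + l(w) = -119*23 + 2*(-7) = -2737 - 14 = -2751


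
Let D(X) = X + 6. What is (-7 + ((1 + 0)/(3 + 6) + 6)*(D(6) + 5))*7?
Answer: 6104/9 ≈ 678.22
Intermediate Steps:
D(X) = 6 + X
(-7 + ((1 + 0)/(3 + 6) + 6)*(D(6) + 5))*7 = (-7 + ((1 + 0)/(3 + 6) + 6)*((6 + 6) + 5))*7 = (-7 + (1/9 + 6)*(12 + 5))*7 = (-7 + (1*(1/9) + 6)*17)*7 = (-7 + (1/9 + 6)*17)*7 = (-7 + (55/9)*17)*7 = (-7 + 935/9)*7 = (872/9)*7 = 6104/9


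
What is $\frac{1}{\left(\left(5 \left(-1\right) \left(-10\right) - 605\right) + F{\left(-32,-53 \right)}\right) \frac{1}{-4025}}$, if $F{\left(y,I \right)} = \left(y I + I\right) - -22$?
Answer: $- \frac{805}{222} \approx -3.6261$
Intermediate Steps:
$F{\left(y,I \right)} = 22 + I + I y$ ($F{\left(y,I \right)} = \left(I y + I\right) + 22 = \left(I + I y\right) + 22 = 22 + I + I y$)
$\frac{1}{\left(\left(5 \left(-1\right) \left(-10\right) - 605\right) + F{\left(-32,-53 \right)}\right) \frac{1}{-4025}} = \frac{1}{\left(\left(5 \left(-1\right) \left(-10\right) - 605\right) - -1665\right) \frac{1}{-4025}} = \frac{1}{\left(\left(\left(-5\right) \left(-10\right) - 605\right) + \left(22 - 53 + 1696\right)\right) \left(- \frac{1}{4025}\right)} = \frac{1}{\left(\left(50 - 605\right) + 1665\right) \left(- \frac{1}{4025}\right)} = \frac{1}{\left(-555 + 1665\right) \left(- \frac{1}{4025}\right)} = \frac{1}{1110 \left(- \frac{1}{4025}\right)} = \frac{1}{- \frac{222}{805}} = - \frac{805}{222}$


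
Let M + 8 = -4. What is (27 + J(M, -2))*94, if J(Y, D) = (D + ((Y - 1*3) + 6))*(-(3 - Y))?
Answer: 18048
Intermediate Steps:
M = -12 (M = -8 - 4 = -12)
J(Y, D) = (-3 + Y)*(3 + D + Y) (J(Y, D) = (D + ((Y - 3) + 6))*(-3 + Y) = (D + ((-3 + Y) + 6))*(-3 + Y) = (D + (3 + Y))*(-3 + Y) = (3 + D + Y)*(-3 + Y) = (-3 + Y)*(3 + D + Y))
(27 + J(M, -2))*94 = (27 + (-9 + (-12)**2 - 3*(-2) - 2*(-12)))*94 = (27 + (-9 + 144 + 6 + 24))*94 = (27 + 165)*94 = 192*94 = 18048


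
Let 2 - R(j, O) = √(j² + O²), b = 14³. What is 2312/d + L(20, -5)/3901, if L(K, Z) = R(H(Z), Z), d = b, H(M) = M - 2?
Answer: 1128075/1338043 - √74/3901 ≈ 0.84087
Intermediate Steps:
b = 2744
H(M) = -2 + M
d = 2744
R(j, O) = 2 - √(O² + j²) (R(j, O) = 2 - √(j² + O²) = 2 - √(O² + j²))
L(K, Z) = 2 - √(Z² + (-2 + Z)²)
2312/d + L(20, -5)/3901 = 2312/2744 + (2 - √((-5)² + (-2 - 5)²))/3901 = 2312*(1/2744) + (2 - √(25 + (-7)²))*(1/3901) = 289/343 + (2 - √(25 + 49))*(1/3901) = 289/343 + (2 - √74)*(1/3901) = 289/343 + (2/3901 - √74/3901) = 1128075/1338043 - √74/3901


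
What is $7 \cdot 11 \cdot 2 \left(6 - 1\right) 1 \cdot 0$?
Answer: $0$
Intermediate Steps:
$7 \cdot 11 \cdot 2 \left(6 - 1\right) 1 \cdot 0 = 77 \cdot 2 \cdot 5 \cdot 0 = 77 \cdot 2 \cdot 0 = 77 \cdot 0 = 0$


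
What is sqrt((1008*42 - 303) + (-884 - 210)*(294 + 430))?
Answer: I*sqrt(750023) ≈ 866.04*I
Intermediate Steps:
sqrt((1008*42 - 303) + (-884 - 210)*(294 + 430)) = sqrt((42336 - 303) - 1094*724) = sqrt(42033 - 792056) = sqrt(-750023) = I*sqrt(750023)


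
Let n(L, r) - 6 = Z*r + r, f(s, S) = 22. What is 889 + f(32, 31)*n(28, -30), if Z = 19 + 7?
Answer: -16799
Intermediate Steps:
Z = 26
n(L, r) = 6 + 27*r (n(L, r) = 6 + (26*r + r) = 6 + 27*r)
889 + f(32, 31)*n(28, -30) = 889 + 22*(6 + 27*(-30)) = 889 + 22*(6 - 810) = 889 + 22*(-804) = 889 - 17688 = -16799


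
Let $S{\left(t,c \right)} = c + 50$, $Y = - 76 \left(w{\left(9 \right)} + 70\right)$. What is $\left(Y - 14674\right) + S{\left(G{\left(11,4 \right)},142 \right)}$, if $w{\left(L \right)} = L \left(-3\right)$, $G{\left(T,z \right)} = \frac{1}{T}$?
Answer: $-17750$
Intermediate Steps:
$w{\left(L \right)} = - 3 L$
$Y = -3268$ ($Y = - 76 \left(\left(-3\right) 9 + 70\right) = - 76 \left(-27 + 70\right) = \left(-76\right) 43 = -3268$)
$S{\left(t,c \right)} = 50 + c$
$\left(Y - 14674\right) + S{\left(G{\left(11,4 \right)},142 \right)} = \left(-3268 - 14674\right) + \left(50 + 142\right) = -17942 + 192 = -17750$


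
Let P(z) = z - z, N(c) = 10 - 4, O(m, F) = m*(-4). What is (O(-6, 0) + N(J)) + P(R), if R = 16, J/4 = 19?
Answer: 30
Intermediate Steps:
O(m, F) = -4*m
J = 76 (J = 4*19 = 76)
N(c) = 6
P(z) = 0
(O(-6, 0) + N(J)) + P(R) = (-4*(-6) + 6) + 0 = (24 + 6) + 0 = 30 + 0 = 30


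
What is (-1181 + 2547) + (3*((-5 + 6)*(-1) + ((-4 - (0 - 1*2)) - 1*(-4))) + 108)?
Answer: 1477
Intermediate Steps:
(-1181 + 2547) + (3*((-5 + 6)*(-1) + ((-4 - (0 - 1*2)) - 1*(-4))) + 108) = 1366 + (3*(1*(-1) + ((-4 - (0 - 2)) + 4)) + 108) = 1366 + (3*(-1 + ((-4 - 1*(-2)) + 4)) + 108) = 1366 + (3*(-1 + ((-4 + 2) + 4)) + 108) = 1366 + (3*(-1 + (-2 + 4)) + 108) = 1366 + (3*(-1 + 2) + 108) = 1366 + (3*1 + 108) = 1366 + (3 + 108) = 1366 + 111 = 1477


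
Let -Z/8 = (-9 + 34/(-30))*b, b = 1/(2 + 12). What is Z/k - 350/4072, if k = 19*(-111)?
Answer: -2104777/23729580 ≈ -0.088698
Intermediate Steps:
b = 1/14 ≈ 0.071429
k = -2109
Z = 608/105 (Z = -8*(-9 + 34/(-30))/14 = -8*(-9 + 34*(-1/30))/14 = -8*(-9 - 17/15)/14 = -(-1216)/(15*14) = -8*(-76/105) = 608/105 ≈ 5.7905)
Z/k - 350/4072 = (608/105)/(-2109) - 350/4072 = (608/105)*(-1/2109) - 350*1/4072 = -32/11655 - 175/2036 = -2104777/23729580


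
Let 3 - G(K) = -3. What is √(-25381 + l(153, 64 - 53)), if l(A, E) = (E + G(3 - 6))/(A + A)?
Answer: I*√913714/6 ≈ 159.31*I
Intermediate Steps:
G(K) = 6 (G(K) = 3 - 1*(-3) = 3 + 3 = 6)
l(A, E) = (6 + E)/(2*A) (l(A, E) = (E + 6)/(A + A) = (6 + E)/((2*A)) = (6 + E)*(1/(2*A)) = (6 + E)/(2*A))
√(-25381 + l(153, 64 - 53)) = √(-25381 + (½)*(6 + (64 - 53))/153) = √(-25381 + (½)*(1/153)*(6 + 11)) = √(-25381 + (½)*(1/153)*17) = √(-25381 + 1/18) = √(-456857/18) = I*√913714/6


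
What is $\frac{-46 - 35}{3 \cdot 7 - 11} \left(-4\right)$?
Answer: $\frac{162}{5} \approx 32.4$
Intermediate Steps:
$\frac{-46 - 35}{3 \cdot 7 - 11} \left(-4\right) = - \frac{81}{21 - 11} \left(-4\right) = - \frac{81}{10} \left(-4\right) = \left(-81\right) \frac{1}{10} \left(-4\right) = \left(- \frac{81}{10}\right) \left(-4\right) = \frac{162}{5}$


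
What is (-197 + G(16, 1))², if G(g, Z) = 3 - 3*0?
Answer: 37636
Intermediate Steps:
G(g, Z) = 3 (G(g, Z) = 3 + 0 = 3)
(-197 + G(16, 1))² = (-197 + 3)² = (-194)² = 37636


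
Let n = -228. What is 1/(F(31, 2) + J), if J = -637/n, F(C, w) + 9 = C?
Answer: 228/5653 ≈ 0.040333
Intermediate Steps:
F(C, w) = -9 + C
J = 637/228 (J = -637/(-228) = -637*(-1/228) = 637/228 ≈ 2.7939)
1/(F(31, 2) + J) = 1/((-9 + 31) + 637/228) = 1/(22 + 637/228) = 1/(5653/228) = 228/5653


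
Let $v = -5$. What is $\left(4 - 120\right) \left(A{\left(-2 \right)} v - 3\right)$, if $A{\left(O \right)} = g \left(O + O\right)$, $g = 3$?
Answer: $-6612$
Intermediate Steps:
$A{\left(O \right)} = 6 O$ ($A{\left(O \right)} = 3 \left(O + O\right) = 3 \cdot 2 O = 6 O$)
$\left(4 - 120\right) \left(A{\left(-2 \right)} v - 3\right) = \left(4 - 120\right) \left(6 \left(-2\right) \left(-5\right) - 3\right) = - 116 \left(\left(-12\right) \left(-5\right) - 3\right) = - 116 \left(60 - 3\right) = \left(-116\right) 57 = -6612$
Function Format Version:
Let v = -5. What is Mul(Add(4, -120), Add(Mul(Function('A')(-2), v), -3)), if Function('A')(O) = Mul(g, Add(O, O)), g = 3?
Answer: -6612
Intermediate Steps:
Function('A')(O) = Mul(6, O) (Function('A')(O) = Mul(3, Add(O, O)) = Mul(3, Mul(2, O)) = Mul(6, O))
Mul(Add(4, -120), Add(Mul(Function('A')(-2), v), -3)) = Mul(Add(4, -120), Add(Mul(Mul(6, -2), -5), -3)) = Mul(-116, Add(Mul(-12, -5), -3)) = Mul(-116, Add(60, -3)) = Mul(-116, 57) = -6612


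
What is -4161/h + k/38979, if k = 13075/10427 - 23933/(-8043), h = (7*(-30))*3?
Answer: 215909840560453/32689489274190 ≈ 6.6049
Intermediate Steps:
h = -630 (h = -210*3 = -630)
k = 50673088/11980623 (k = 13075*(1/10427) - 23933*(-1/8043) = 13075/10427 + 3419/1149 = 50673088/11980623 ≈ 4.2296)
-4161/h + k/38979 = -4161/(-630) + (50673088/11980623)/38979 = -4161*(-1/630) + (50673088/11980623)*(1/38979) = 1387/210 + 50673088/466992703917 = 215909840560453/32689489274190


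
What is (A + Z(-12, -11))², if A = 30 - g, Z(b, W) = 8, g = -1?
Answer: 1521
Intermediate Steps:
A = 31 (A = 30 - 1*(-1) = 30 + 1 = 31)
(A + Z(-12, -11))² = (31 + 8)² = 39² = 1521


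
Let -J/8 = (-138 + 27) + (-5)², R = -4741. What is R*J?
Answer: -3261808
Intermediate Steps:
J = 688 (J = -8*((-138 + 27) + (-5)²) = -8*(-111 + 25) = -8*(-86) = 688)
R*J = -4741*688 = -3261808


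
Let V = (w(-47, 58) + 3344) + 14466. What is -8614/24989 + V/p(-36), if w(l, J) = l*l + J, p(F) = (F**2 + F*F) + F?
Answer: 479686769/63871884 ≈ 7.5101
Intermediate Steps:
p(F) = F + 2*F**2 (p(F) = (F**2 + F**2) + F = 2*F**2 + F = F + 2*F**2)
w(l, J) = J + l**2 (w(l, J) = l**2 + J = J + l**2)
V = 20077 (V = ((58 + (-47)**2) + 3344) + 14466 = ((58 + 2209) + 3344) + 14466 = (2267 + 3344) + 14466 = 5611 + 14466 = 20077)
-8614/24989 + V/p(-36) = -8614/24989 + 20077/((-36*(1 + 2*(-36)))) = -8614*1/24989 + 20077/((-36*(1 - 72))) = -8614/24989 + 20077/((-36*(-71))) = -8614/24989 + 20077/2556 = 479686769/63871884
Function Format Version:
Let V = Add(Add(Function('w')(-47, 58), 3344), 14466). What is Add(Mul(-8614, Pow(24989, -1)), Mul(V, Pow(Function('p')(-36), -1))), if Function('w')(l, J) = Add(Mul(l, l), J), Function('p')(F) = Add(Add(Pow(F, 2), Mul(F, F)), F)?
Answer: Rational(479686769, 63871884) ≈ 7.5101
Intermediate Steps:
Function('p')(F) = Add(F, Mul(2, Pow(F, 2))) (Function('p')(F) = Add(Add(Pow(F, 2), Pow(F, 2)), F) = Add(Mul(2, Pow(F, 2)), F) = Add(F, Mul(2, Pow(F, 2))))
Function('w')(l, J) = Add(J, Pow(l, 2)) (Function('w')(l, J) = Add(Pow(l, 2), J) = Add(J, Pow(l, 2)))
V = 20077 (V = Add(Add(Add(58, Pow(-47, 2)), 3344), 14466) = Add(Add(Add(58, 2209), 3344), 14466) = Add(Add(2267, 3344), 14466) = Add(5611, 14466) = 20077)
Add(Mul(-8614, Pow(24989, -1)), Mul(V, Pow(Function('p')(-36), -1))) = Add(Mul(-8614, Pow(24989, -1)), Mul(20077, Pow(Mul(-36, Add(1, Mul(2, -36))), -1))) = Add(Mul(-8614, Rational(1, 24989)), Mul(20077, Pow(Mul(-36, Add(1, -72)), -1))) = Add(Rational(-8614, 24989), Mul(20077, Pow(Mul(-36, -71), -1))) = Add(Rational(-8614, 24989), Mul(20077, Pow(2556, -1))) = Add(Rational(-8614, 24989), Mul(20077, Rational(1, 2556))) = Add(Rational(-8614, 24989), Rational(20077, 2556)) = Rational(479686769, 63871884)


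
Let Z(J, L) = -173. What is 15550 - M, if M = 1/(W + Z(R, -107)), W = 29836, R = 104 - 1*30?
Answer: 461259649/29663 ≈ 15550.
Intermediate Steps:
R = 74 (R = 104 - 30 = 74)
M = 1/29663 (M = 1/(29836 - 173) = 1/29663 ≈ 3.3712e-5)
15550 - M = 15550 - 1*1/29663 = 15550 - 1/29663 = 461259649/29663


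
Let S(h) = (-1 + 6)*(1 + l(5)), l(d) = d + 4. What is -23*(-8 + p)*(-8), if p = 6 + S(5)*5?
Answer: 45632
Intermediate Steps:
l(d) = 4 + d
S(h) = 50 (S(h) = (-1 + 6)*(1 + (4 + 5)) = 5*(1 + 9) = 5*10 = 50)
p = 256 (p = 6 + 50*5 = 6 + 250 = 256)
-23*(-8 + p)*(-8) = -23*(-8 + 256)*(-8) = -5704*(-8) = -23*(-1984) = 45632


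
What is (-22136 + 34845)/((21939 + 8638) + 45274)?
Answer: 12709/75851 ≈ 0.16755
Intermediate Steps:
(-22136 + 34845)/((21939 + 8638) + 45274) = 12709/(30577 + 45274) = 12709/75851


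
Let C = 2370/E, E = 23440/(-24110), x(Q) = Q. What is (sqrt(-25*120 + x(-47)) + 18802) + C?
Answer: 19178909/1172 + I*sqrt(3047) ≈ 16364.0 + 55.2*I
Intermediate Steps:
E = -2344/2411 (E = 23440*(-1/24110) = -2344/2411 ≈ -0.97221)
C = -2857035/1172 (C = 2370/(-2344/2411) = 2370*(-2411/2344) = -2857035/1172 ≈ -2437.7)
(sqrt(-25*120 + x(-47)) + 18802) + C = (sqrt(-25*120 - 47) + 18802) - 2857035/1172 = (sqrt(-3000 - 47) + 18802) - 2857035/1172 = (sqrt(-3047) + 18802) - 2857035/1172 = (I*sqrt(3047) + 18802) - 2857035/1172 = (18802 + I*sqrt(3047)) - 2857035/1172 = 19178909/1172 + I*sqrt(3047)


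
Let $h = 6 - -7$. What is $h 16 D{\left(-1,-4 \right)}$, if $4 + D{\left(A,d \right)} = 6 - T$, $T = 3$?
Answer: $-208$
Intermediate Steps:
$D{\left(A,d \right)} = -1$ ($D{\left(A,d \right)} = -4 + \left(6 - 3\right) = -4 + 3 = -1$)
$h = 13$ ($h = 6 + 7 = 13$)
$h 16 D{\left(-1,-4 \right)} = 13 \cdot 16 \left(-1\right) = 208 \left(-1\right) = -208$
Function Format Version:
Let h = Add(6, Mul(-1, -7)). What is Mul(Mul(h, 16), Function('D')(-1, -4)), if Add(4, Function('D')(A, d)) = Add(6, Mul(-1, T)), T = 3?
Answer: -208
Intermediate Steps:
Function('D')(A, d) = -1 (Function('D')(A, d) = Add(-4, Add(6, Mul(-1, 3))) = Add(-4, Add(6, -3)) = Add(-4, 3) = -1)
h = 13 (h = Add(6, 7) = 13)
Mul(Mul(h, 16), Function('D')(-1, -4)) = Mul(Mul(13, 16), -1) = Mul(208, -1) = -208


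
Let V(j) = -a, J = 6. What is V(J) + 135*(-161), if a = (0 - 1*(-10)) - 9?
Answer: -21736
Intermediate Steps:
a = 1 (a = (0 + 10) - 9 = 10 - 9 = 1)
V(j) = -1 (V(j) = -1*1 = -1)
V(J) + 135*(-161) = -1 + 135*(-161) = -1 - 21735 = -21736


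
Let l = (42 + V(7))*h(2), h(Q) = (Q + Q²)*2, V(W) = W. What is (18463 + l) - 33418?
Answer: -14367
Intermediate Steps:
h(Q) = 2*Q + 2*Q²
l = 588 (l = (42 + 7)*(2*2*(1 + 2)) = 49*(2*2*3) = 49*12 = 588)
(18463 + l) - 33418 = (18463 + 588) - 33418 = 19051 - 33418 = -14367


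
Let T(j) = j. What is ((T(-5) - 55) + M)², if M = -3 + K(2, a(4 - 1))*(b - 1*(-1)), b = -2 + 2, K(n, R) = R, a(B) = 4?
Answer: 3481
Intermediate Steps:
b = 0
M = 1 (M = -3 + 4*(0 - 1*(-1)) = -3 + 4*(0 + 1) = -3 + 4*1 = -3 + 4 = 1)
((T(-5) - 55) + M)² = ((-5 - 55) + 1)² = (-60 + 1)² = (-59)² = 3481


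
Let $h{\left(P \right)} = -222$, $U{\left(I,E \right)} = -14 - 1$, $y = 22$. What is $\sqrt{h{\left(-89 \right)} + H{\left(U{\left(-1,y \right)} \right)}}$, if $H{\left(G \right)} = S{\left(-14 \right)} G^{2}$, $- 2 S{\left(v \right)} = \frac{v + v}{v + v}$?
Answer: $\frac{i \sqrt{1338}}{2} \approx 18.289 i$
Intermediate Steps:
$U{\left(I,E \right)} = -15$
$S{\left(v \right)} = - \frac{1}{2}$ ($S{\left(v \right)} = - \frac{\left(v + v\right) \frac{1}{v + v}}{2} = - \frac{2 v \frac{1}{2 v}}{2} = \left(- \frac{1}{2}\right) 1 = - \frac{1}{2}$)
$H{\left(G \right)} = - \frac{G^{2}}{2}$
$\sqrt{h{\left(-89 \right)} + H{\left(U{\left(-1,y \right)} \right)}} = \sqrt{-222 - \frac{\left(-15\right)^{2}}{2}} = \sqrt{-222 - \frac{225}{2}} = \sqrt{- \frac{669}{2}} = \frac{i \sqrt{1338}}{2}$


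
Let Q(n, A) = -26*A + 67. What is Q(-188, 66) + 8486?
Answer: 6837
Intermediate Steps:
Q(n, A) = 67 - 26*A
Q(-188, 66) + 8486 = (67 - 26*66) + 8486 = (67 - 1716) + 8486 = -1649 + 8486 = 6837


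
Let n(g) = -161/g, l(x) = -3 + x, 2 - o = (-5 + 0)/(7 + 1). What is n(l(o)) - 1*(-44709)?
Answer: 135415/3 ≈ 45138.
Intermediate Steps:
o = 21/8 (o = 2 - (-5 + 0)/(7 + 1) = 2 - (-5)/8 = 2 - 1*(-5/8) = 2 + 5/8 = 21/8 ≈ 2.6250)
n(l(o)) - 1*(-44709) = -161/(-3 + 21/8) - 1*(-44709) = -161/(-3/8) + 44709 = -161*(-8/3) + 44709 = 1288/3 + 44709 = 135415/3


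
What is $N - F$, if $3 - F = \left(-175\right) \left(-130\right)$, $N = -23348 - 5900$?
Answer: $-6501$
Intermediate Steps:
$N = -29248$ ($N = -23348 - 5900 = -29248$)
$F = -22747$ ($F = 3 - \left(-175\right) \left(-130\right) = 3 - 22750 = -22747$)
$N - F = -29248 - -22747 = -29248 + 22747 = -6501$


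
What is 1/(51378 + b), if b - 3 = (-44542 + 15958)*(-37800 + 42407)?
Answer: -1/131635107 ≈ -7.5968e-9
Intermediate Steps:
b = -131686485 (b = 3 + (-44542 + 15958)*(-37800 + 42407) = 3 - 28584*4607 = 3 - 131686488 = -131686485)
1/(51378 + b) = 1/(51378 - 131686485) = 1/(-131635107) = -1/131635107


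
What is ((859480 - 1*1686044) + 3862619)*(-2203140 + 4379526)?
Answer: 6607627597230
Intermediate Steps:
((859480 - 1*1686044) + 3862619)*(-2203140 + 4379526) = ((859480 - 1686044) + 3862619)*2176386 = (-826564 + 3862619)*2176386 = 3036055*2176386 = 6607627597230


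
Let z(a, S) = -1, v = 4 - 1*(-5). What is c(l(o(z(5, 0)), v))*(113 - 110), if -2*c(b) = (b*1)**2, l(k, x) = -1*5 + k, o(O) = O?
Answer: -54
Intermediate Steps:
v = 9 (v = 4 + 5 = 9)
l(k, x) = -5 + k
c(b) = -b**2/2
c(l(o(z(5, 0)), v))*(113 - 110) = (-(-5 - 1)**2/2)*(113 - 110) = -1/2*(-6)**2*3 = -1/2*36*3 = -18*3 = -54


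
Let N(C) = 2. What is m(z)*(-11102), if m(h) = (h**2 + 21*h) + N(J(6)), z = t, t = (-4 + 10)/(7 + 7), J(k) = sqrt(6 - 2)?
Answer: -869128/7 ≈ -1.2416e+5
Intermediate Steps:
J(k) = 2 (J(k) = sqrt(4) = 2)
t = 3/7 (t = 6/14 = 6*(1/14) = 3/7 ≈ 0.42857)
z = 3/7 ≈ 0.42857
m(h) = 2 + h**2 + 21*h (m(h) = (h**2 + 21*h) + 2 = 2 + h**2 + 21*h)
m(z)*(-11102) = (2 + (3/7)**2 + 21*(3/7))*(-11102) = (2 + 9/49 + 9)*(-11102) = (548/49)*(-11102) = -869128/7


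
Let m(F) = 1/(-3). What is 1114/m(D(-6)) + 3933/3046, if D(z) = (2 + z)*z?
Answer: -10175799/3046 ≈ -3340.7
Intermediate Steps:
D(z) = z*(2 + z)
m(F) = -⅓
1114/m(D(-6)) + 3933/3046 = 1114/(-⅓) + 3933/3046 = 1114*(-3) + 3933*(1/3046) = -3342 + 3933/3046 = -10175799/3046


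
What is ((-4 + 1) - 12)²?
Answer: 225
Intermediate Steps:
((-4 + 1) - 12)² = (-3 - 12)² = (-15)² = 225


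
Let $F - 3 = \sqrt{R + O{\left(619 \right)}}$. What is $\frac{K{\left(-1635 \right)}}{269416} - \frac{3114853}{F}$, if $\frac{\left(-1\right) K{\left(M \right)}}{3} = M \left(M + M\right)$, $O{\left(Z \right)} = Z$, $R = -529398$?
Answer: $\frac{- 8019675 \sqrt{528779} + 419619676949 i}{134708 \left(\sqrt{528779} - 3 i\right)} \approx -77.205 + 4283.4 i$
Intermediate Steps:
$K{\left(M \right)} = - 6 M^{2}$ ($K{\left(M \right)} = - 3 M \left(M + M\right) = - 3 M 2 M = - 3 \cdot 2 M^{2} = - 6 M^{2}$)
$F = 3 + i \sqrt{528779}$ ($F = 3 + \sqrt{-529398 + 619} = 3 + \sqrt{-528779} = 3 + i \sqrt{528779} \approx 3.0 + 727.17 i$)
$\frac{K{\left(-1635 \right)}}{269416} - \frac{3114853}{F} = \frac{\left(-6\right) \left(-1635\right)^{2}}{269416} - \frac{3114853}{3 + i \sqrt{528779}} = \left(-6\right) 2673225 \cdot \frac{1}{269416} - \frac{3114853}{3 + i \sqrt{528779}} = \left(-16039350\right) \frac{1}{269416} - \frac{3114853}{3 + i \sqrt{528779}} = - \frac{8019675}{134708} - \frac{3114853}{3 + i \sqrt{528779}}$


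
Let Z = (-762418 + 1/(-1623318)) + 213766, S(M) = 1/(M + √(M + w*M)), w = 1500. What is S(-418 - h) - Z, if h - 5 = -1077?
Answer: 754369255611121/1374950346 + √981654/553938 ≈ 5.4865e+5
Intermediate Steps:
h = -1072 (h = 5 - 1077 = -1072)
S(M) = 1/(M + √1501*√M) (S(M) = 1/(M + √(M + 1500*M)) = 1/(M + √(1501*M)) = 1/(M + √1501*√M))
Z = -890636667337/1623318 (Z = (-762418 - 1/1623318) + 213766 = -1237646862925/1623318 + 213766 = -890636667337/1623318 ≈ -5.4865e+5)
S(-418 - h) - Z = 1/((-418 - 1*(-1072)) + √1501*√(-418 - 1*(-1072))) - 1*(-890636667337/1623318) = 1/((-418 + 1072) + √1501*√(-418 + 1072)) + 890636667337/1623318 = 1/(654 + √1501*√654) + 890636667337/1623318 = 1/(654 + √981654) + 890636667337/1623318 = 890636667337/1623318 + 1/(654 + √981654)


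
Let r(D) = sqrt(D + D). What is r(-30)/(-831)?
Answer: -2*I*sqrt(15)/831 ≈ -0.0093213*I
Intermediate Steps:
r(D) = sqrt(2)*sqrt(D) (r(D) = sqrt(2*D) = sqrt(2)*sqrt(D))
r(-30)/(-831) = (sqrt(2)*sqrt(-30))/(-831) = (sqrt(2)*(I*sqrt(30)))*(-1/831) = (2*I*sqrt(15))*(-1/831) = -2*I*sqrt(15)/831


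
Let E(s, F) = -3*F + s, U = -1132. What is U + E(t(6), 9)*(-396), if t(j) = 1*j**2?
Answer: -4696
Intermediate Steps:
t(j) = j**2
E(s, F) = s - 3*F
U + E(t(6), 9)*(-396) = -1132 + (6**2 - 3*9)*(-396) = -1132 + (36 - 27)*(-396) = -1132 + 9*(-396) = -1132 - 3564 = -4696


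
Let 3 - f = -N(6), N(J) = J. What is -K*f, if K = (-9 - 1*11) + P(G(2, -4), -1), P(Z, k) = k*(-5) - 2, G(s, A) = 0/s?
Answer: 153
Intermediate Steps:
G(s, A) = 0
P(Z, k) = -2 - 5*k (P(Z, k) = -5*k - 2 = -2 - 5*k)
f = 9 (f = 3 - (-1)*6 = 3 - 1*(-6) = 3 + 6 = 9)
K = -17 (K = (-9 - 1*11) + (-2 - 5*(-1)) = (-9 - 11) + (-2 + 5) = -20 + 3 = -17)
-K*f = -(-17)*9 = -1*(-153) = 153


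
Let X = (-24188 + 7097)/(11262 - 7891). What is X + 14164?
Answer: 47729753/3371 ≈ 14159.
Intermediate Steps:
X = -17091/3371 ≈ -5.0700
X + 14164 = -17091/3371 + 14164 = 47729753/3371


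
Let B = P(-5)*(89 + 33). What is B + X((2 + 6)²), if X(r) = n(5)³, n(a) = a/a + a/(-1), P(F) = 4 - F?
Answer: 1034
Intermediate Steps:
n(a) = 1 - a (n(a) = 1 + a*(-1) = 1 - a)
B = 1098 (B = (4 - 1*(-5))*(89 + 33) = (4 + 5)*122 = 9*122 = 1098)
X(r) = -64 (X(r) = (1 - 1*5)³ = (1 - 5)³ = (-4)³ = -64)
B + X((2 + 6)²) = 1098 - 64 = 1034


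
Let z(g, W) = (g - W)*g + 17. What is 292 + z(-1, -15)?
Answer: 295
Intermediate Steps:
z(g, W) = 17 + g*(g - W) (z(g, W) = g*(g - W) + 17 = 17 + g*(g - W))
292 + z(-1, -15) = 292 + (17 + (-1)² - 1*(-15)*(-1)) = 292 + (17 + 1 - 15) = 292 + 3 = 295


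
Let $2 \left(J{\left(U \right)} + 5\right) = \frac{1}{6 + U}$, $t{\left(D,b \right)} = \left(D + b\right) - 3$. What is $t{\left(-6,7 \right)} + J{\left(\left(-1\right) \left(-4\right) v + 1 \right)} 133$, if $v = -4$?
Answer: $- \frac{12139}{18} \approx -674.39$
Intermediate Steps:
$t{\left(D,b \right)} = -3 + D + b$
$J{\left(U \right)} = -5 + \frac{1}{2 \left(6 + U\right)}$
$t{\left(-6,7 \right)} + J{\left(\left(-1\right) \left(-4\right) v + 1 \right)} 133 = \left(-3 - 6 + 7\right) + \frac{-59 - 10 \left(\left(-1\right) \left(-4\right) \left(-4\right) + 1\right)}{2 \left(6 + \left(\left(-1\right) \left(-4\right) \left(-4\right) + 1\right)\right)} 133 = -2 + \frac{-59 - 10 \left(4 \left(-4\right) + 1\right)}{2 \left(6 + \left(4 \left(-4\right) + 1\right)\right)} 133 = -2 + \frac{-59 - 10 \left(-16 + 1\right)}{2 \left(6 + \left(-16 + 1\right)\right)} 133 = -2 + \frac{-59 - -150}{2 \left(6 - 15\right)} 133 = -2 + \frac{-59 + 150}{2 \left(-9\right)} 133 = -2 + \frac{1}{2} \left(- \frac{1}{9}\right) 91 \cdot 133 = -2 - \frac{12103}{18} = - \frac{12139}{18}$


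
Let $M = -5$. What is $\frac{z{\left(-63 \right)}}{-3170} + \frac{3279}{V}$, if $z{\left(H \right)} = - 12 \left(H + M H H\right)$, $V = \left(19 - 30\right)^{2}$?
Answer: $- \frac{9255993}{191785} \approx -48.262$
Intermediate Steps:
$V = 121$ ($V = \left(-11\right)^{2} = 121$)
$z{\left(H \right)} = - 12 H + 60 H^{2}$ ($z{\left(H \right)} = - 12 \left(H + - 5 H H\right) = - 12 \left(H - 5 H^{2}\right) = - 12 H + 60 H^{2}$)
$\frac{z{\left(-63 \right)}}{-3170} + \frac{3279}{V} = \frac{12 \left(-63\right) \left(-1 + 5 \left(-63\right)\right)}{-3170} + \frac{3279}{121} = 12 \left(-63\right) \left(-1 - 315\right) \left(- \frac{1}{3170}\right) + 3279 \cdot \frac{1}{121} = 12 \left(-63\right) \left(-316\right) \left(- \frac{1}{3170}\right) + \frac{3279}{121} = 238896 \left(- \frac{1}{3170}\right) + \frac{3279}{121} = - \frac{119448}{1585} + \frac{3279}{121} = - \frac{9255993}{191785}$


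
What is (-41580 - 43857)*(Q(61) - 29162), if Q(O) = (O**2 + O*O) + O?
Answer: 1850479983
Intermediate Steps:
Q(O) = O + 2*O**2 (Q(O) = (O**2 + O**2) + O = 2*O**2 + O = O + 2*O**2)
(-41580 - 43857)*(Q(61) - 29162) = (-41580 - 43857)*(61*(1 + 2*61) - 29162) = -85437*(61*(1 + 122) - 29162) = -85437*(61*123 - 29162) = -85437*(7503 - 29162) = -85437*(-21659) = 1850479983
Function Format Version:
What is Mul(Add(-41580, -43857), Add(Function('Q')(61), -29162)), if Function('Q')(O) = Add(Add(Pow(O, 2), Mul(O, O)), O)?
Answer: 1850479983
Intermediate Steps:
Function('Q')(O) = Add(O, Mul(2, Pow(O, 2))) (Function('Q')(O) = Add(Add(Pow(O, 2), Pow(O, 2)), O) = Add(Mul(2, Pow(O, 2)), O) = Add(O, Mul(2, Pow(O, 2))))
Mul(Add(-41580, -43857), Add(Function('Q')(61), -29162)) = Mul(Add(-41580, -43857), Add(Mul(61, Add(1, Mul(2, 61))), -29162)) = Mul(-85437, Add(Mul(61, Add(1, 122)), -29162)) = Mul(-85437, Add(Mul(61, 123), -29162)) = Mul(-85437, Add(7503, -29162)) = Mul(-85437, -21659) = 1850479983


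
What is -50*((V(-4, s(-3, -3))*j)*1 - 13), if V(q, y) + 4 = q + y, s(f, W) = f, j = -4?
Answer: -1550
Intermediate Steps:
V(q, y) = -4 + q + y (V(q, y) = -4 + (q + y) = -4 + q + y)
-50*((V(-4, s(-3, -3))*j)*1 - 13) = -50*(((-4 - 4 - 3)*(-4))*1 - 13) = -50*(-11*(-4)*1 - 13) = -50*(44*1 - 13) = -50*(44 - 13) = -50*31 = -1550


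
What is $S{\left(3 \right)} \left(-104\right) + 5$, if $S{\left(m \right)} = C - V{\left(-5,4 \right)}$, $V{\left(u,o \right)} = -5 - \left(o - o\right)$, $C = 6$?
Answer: $-1139$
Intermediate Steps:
$V{\left(u,o \right)} = -5$ ($V{\left(u,o \right)} = -5 - 0 = -5 + 0 = -5$)
$S{\left(m \right)} = 11$ ($S{\left(m \right)} = 6 - -5 = 6 + 5 = 11$)
$S{\left(3 \right)} \left(-104\right) + 5 = 11 \left(-104\right) + 5 = -1144 + 5 = -1139$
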